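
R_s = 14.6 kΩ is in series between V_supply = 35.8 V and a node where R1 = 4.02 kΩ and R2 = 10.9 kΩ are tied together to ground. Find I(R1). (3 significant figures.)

Parallel bank: R_p = 1/(1/4.02 + 1/10.9) = 2.937 kΩ.
V_A = 35.8 × 2.937/17.54 = 5.995 V.
Branch current I = V_A/R1 = 5.995/4.02 = 1.491 mA.

I ≈ 1.49 mA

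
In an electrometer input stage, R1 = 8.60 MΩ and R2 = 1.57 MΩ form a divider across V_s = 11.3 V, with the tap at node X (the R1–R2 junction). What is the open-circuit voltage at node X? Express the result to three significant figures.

V_th is the unloaded tap voltage: V_s · R2/(R1+R2) = 11.3 × 0.1544 = 1.744 V.

V_th ≈ 1.74 V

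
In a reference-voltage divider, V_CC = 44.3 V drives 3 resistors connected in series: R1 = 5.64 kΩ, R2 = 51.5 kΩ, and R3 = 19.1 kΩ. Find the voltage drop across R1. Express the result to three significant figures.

V ≈ 3.28 V

Series total: ΣR = 5.64 + 51.5 + 19.1 = 76.24 kΩ.
Voltage divider: V = V_CC · (5.640 / 76.24) = 44.3 × 0.07398 = 3.277 V.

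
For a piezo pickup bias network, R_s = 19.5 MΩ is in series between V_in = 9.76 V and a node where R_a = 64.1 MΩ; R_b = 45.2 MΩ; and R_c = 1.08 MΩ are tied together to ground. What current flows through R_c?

I ≈ 0.457 µA

Parallel bank: R_p = 1/(1/64.1 + 1/45.2 + 1/1.08) = 1.038 MΩ.
V_A by voltage divider: V_A = 9.76 × 1.038/(19.5 + 1.038) = 0.4931 V.
I(R_c) = V_A / R_c = 0.4931/1.08 = 0.4566 µA.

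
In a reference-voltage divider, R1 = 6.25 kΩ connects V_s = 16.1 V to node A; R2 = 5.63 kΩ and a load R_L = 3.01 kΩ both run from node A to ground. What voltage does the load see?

V_out ≈ 3.85 V

R2 ‖ R_L = (5.63 × 3.01)/(5.63 + 3.01) = 1.961 kΩ.
Voltage divider with the loaded lower leg: V_out = 16.1 × 1.961/(6.25 + 1.961) = 16.1 × 0.2389 = 3.846 V.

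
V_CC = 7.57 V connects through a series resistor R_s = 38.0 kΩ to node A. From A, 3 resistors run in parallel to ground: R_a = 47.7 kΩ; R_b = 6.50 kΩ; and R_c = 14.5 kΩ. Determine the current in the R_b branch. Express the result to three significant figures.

I ≈ 0.113 mA

Parallel bank: R_p = 1/(1/47.7 + 1/6.50 + 1/14.5) = 4.102 kΩ.
V_A by voltage divider: V_A = 7.57 × 4.102/(38.0 + 4.102) = 0.7376 V.
I(R_b) = V_A / R_b = 0.7376/6.50 = 0.1135 mA.
(Check via current divider: I_total = 0.1798 mA; share G_k/ΣG = 0.6311 → same result.)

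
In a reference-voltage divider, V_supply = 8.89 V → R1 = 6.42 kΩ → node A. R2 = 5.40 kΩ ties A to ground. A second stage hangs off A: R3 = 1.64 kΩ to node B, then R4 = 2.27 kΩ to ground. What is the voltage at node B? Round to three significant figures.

V_B ≈ 1.35 V

Looking into the second stage from A: R3 + R4 = 3.910 kΩ appears in parallel with R2.
Effective lower resistance at A: R2 ‖ 3.910 = 2.268 kΩ.
First divider: V_A = V_supply · 2.268/(6.42 + 2.268) = 2.321 V.
V_B = V_A × 0.5806 = 1.347 V.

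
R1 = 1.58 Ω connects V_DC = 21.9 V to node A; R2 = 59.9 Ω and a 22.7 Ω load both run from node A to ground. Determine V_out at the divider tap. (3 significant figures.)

First combine the lower leg with the load: R2 ‖ R_L = 16.46 Ω.
Then V_out = V_DC · R2'/(R1 + R2') = 21.9 × 16.46/18.04 = 19.98 V.
(Unloaded it would be 21.3 V; the load pulls it down.)

V_out ≈ 20.0 V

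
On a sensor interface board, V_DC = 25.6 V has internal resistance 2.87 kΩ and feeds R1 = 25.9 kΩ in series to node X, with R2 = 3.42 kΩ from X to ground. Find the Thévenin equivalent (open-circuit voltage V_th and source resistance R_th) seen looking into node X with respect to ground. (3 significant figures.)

V_th ≈ 2.72 V, R_th ≈ 3.06 kΩ

R1' = 2.87 + 25.9 = 28.77 kΩ (source resistance + R1).
V_th is the unloaded tap voltage: V_DC · R2/(R1'+R2) = 25.6 × 0.1062 = 2.720 V.
With V_DC suppressed (replaced by a short), R_th = R1' ‖ R2 = (28.77 × 3.42)/(28.77 + 3.42) = 3.057 kΩ.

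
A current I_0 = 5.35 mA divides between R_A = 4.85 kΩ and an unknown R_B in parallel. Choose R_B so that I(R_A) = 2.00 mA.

R_B ≈ 2.90 kΩ

The fraction through R_A equals R_B/(R_A+R_B).
With f = 0.3738, R_B = R_A · f/(1−f) = 4.85 × 0.5970 = 2.896 kΩ.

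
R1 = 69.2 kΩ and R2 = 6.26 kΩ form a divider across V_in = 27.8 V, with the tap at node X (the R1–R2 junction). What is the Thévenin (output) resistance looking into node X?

Looking into X with the source shorted: R_th = R1·R2/(R1+R2) = 69.20 × 6.26/75.46 = 5.741 kΩ.

R_th ≈ 5.74 kΩ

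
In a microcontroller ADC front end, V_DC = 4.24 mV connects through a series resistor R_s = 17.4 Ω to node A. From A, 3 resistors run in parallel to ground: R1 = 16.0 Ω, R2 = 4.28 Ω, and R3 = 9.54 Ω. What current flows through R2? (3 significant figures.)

I ≈ 0.124 mA

Equivalent of the parallel group: R_p = 2.494 Ω.
V_A by voltage divider: V_A = 4.24 × 2.494/(17.4 + 2.494) = 0.5315 mV.
I(R2) = V_A / R2 = 0.5315/4.28 = 0.1242 mA.
(Equivalently: I_total = 0.2131 mA, then current-divider fraction G_k/ΣG = 0.5827.)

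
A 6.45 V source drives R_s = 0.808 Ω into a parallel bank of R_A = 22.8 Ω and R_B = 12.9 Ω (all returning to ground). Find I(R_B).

I ≈ 0.455 A

Parallel bank: R_p = 1/(1/22.8 + 1/12.9) = 8.239 Ω.
V_A = 6.45 × 8.239/9.047 = 5.874 V.
Branch current I = V_A/R_B = 5.874/12.9 = 0.4553 A.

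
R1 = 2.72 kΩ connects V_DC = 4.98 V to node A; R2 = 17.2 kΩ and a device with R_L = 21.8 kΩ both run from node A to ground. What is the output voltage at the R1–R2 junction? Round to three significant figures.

V_out ≈ 3.88 V

R2 ‖ R_L = (17.2 × 21.8)/(17.2 + 21.8) = 9.614 kΩ.
Then V_out = V_DC · R2'/(R1 + R2') = 4.98 × 9.614/12.33 = 3.882 V.
(Unloaded it would be 4.30 V; the load pulls it down.)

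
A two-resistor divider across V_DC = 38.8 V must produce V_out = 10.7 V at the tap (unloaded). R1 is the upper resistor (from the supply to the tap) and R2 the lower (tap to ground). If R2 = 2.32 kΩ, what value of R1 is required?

Required fraction k = V_out/V_DC = 0.2758.
So R1 = R2 · (V_DC/V_out − 1) = 2.32 × (38.8/10.7 − 1) = 2.32 × 2.626 = 6.093 kΩ.

R1 ≈ 6.09 kΩ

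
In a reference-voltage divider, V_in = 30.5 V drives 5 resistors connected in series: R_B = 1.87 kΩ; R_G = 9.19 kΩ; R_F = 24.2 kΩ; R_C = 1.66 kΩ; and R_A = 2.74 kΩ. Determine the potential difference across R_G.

V ≈ 7.07 V

Total series resistance ΣR = 1.87 + 9.19 + 24.2 + 1.66 + 2.74 = 39.66 kΩ.
V = V_in · R/ΣR = 30.5 × 0.2317 = 7.067 V.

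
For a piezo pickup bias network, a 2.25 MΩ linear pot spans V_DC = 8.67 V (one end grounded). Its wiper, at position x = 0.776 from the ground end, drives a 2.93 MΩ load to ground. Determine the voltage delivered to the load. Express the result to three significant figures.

V_out ≈ 5.94 V

Lower segment x·R_p = 1.746 MΩ; upper segment (1−x)·R_p = 0.5040 MΩ.
R_L loads the lower segment: effective lower R = 1.094 MΩ.
V_out = 8.67 × 1.094/(0.5040 + 1.094) = 5.936 V.
(Unloaded: V_out = x·V_DC = 6.73 V.)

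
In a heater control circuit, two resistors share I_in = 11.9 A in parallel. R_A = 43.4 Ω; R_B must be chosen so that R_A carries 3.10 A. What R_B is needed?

R_B ≈ 15.3 Ω

The fraction through R_A equals R_B/(R_A+R_B).
3.10/11.9 = R_B/(R_A + R_B) → R_B = R_A · (0.2605)/(1 − 0.2605) = 43.4 × 0.3523 = 15.29 Ω.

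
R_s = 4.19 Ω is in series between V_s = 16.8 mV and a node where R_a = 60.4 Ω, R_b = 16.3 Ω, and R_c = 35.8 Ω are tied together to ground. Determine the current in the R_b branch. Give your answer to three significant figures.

I ≈ 0.714 mA

Parallel bank: R_p = 1/(1/60.4 + 1/16.3 + 1/35.8) = 9.448 Ω.
Node voltage V_A = V_s · R_p/(R_s + R_p) = 16.8 × 0.6928 = 11.64 mV.
Branch current I = V_A/R_b = 11.64/16.3 = 0.7140 mA.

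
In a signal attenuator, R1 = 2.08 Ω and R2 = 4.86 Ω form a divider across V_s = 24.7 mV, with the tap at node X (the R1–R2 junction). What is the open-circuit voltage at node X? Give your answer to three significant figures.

With X open, the divider is unloaded: V_th = 24.7 × 4.86/6.940 = 17.30 mV.

V_th ≈ 17.3 mV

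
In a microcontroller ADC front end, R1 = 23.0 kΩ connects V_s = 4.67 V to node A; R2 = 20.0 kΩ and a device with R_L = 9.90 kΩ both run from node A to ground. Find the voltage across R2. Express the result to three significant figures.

V_out ≈ 1.04 V

R2 ‖ R_L = (20.0 × 9.90)/(20.0 + 9.90) = 6.622 kΩ.
Then V_out = V_s · R2'/(R1 + R2') = 4.67 × 6.622/29.62 = 1.044 V.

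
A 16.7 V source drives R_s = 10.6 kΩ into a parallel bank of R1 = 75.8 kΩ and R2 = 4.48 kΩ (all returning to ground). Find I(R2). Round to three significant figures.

Parallel bank: R_p = 1/(1/75.8 + 1/4.48) = 4.230 kΩ.
V_A = 16.7 × 4.230/14.83 = 4.763 V.
Branch current I = V_A/R2 = 4.763/4.48 = 1.063 mA.

I ≈ 1.06 mA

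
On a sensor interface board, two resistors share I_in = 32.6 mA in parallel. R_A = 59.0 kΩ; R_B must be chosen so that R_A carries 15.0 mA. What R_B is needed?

R_B ≈ 50.3 kΩ

Two-branch current divider: I_A = I_in · R_B/(R_A + R_B).
15.0/32.6 = R_B/(R_A + R_B) → R_B = R_A · (0.4601)/(1 − 0.4601) = 59.0 × 0.8523 = 50.28 kΩ.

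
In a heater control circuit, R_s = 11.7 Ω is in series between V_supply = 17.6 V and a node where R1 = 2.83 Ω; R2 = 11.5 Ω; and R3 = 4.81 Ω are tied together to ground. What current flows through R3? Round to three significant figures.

I ≈ 0.426 A

Combine the parallel branches: R_p = (1/2.83 + 1/11.5 + 1/4.81)⁻¹ = 1.543 Ω.
V_A = 17.6 × 1.543/13.24 = 2.050 V.
I(R3) = V_A / R3 = 2.050/4.81 = 0.4263 A.
(Check via current divider: I_total = 1.329 A; share G_k/ΣG = 0.3207 → same result.)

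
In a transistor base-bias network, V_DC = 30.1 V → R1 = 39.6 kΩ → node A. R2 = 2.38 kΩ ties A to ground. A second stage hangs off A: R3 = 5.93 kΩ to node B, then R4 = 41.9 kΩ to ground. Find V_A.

V_A ≈ 1.63 V

The second stage (R3 + R4 = 47.83 kΩ) loads node A in parallel with R2.
Effective lower resistance at A: R2 ‖ 47.83 = 2.267 kΩ.
So V_A = 30.1 × 0.05415 = 1.630 V.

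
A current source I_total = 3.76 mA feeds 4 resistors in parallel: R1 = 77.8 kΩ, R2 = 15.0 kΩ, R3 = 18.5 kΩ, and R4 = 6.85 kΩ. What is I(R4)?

ΣG = 1/77.8 + 1/15.0 + 1/18.5 + 1/6.85 = 0.2796.
R4 takes the fraction G_k/ΣG = 0.1460/0.2796 = 0.5222, so I = 3.76 × 0.5222 = 1.963 mA.

I ≈ 1.96 mA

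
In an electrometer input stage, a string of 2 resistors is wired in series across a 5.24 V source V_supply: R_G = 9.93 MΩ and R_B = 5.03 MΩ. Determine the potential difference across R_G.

V ≈ 3.48 V

Series total: ΣR = 9.93 + 5.03 = 14.96 MΩ.
V = V_supply · R/ΣR = 5.24 × 0.6638 = 3.478 V.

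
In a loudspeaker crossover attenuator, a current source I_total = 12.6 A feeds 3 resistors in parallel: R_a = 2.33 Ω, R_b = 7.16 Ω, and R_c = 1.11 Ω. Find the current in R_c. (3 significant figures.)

Total conductance ΣG = 1/2.33 + 1/7.16 + 1/1.11 = 1.470 (units of 1/Ω).
Current divider: I(R_c) = I_total · G_k/ΣG = 12.6 × (0.9009/1.470) = 12.6 × 0.6130 = 7.723 A.

I ≈ 7.72 A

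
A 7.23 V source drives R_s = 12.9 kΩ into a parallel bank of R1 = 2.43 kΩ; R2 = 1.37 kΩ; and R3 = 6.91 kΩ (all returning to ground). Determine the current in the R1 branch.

I ≈ 0.169 mA

Combine the parallel branches: R_p = (1/2.43 + 1/1.37 + 1/6.91)⁻¹ = 0.7775 kΩ.
V_A = 7.23 × 0.7775/13.68 = 0.4110 V.
I(R1) = V_A / R1 = 0.4110/2.43 = 0.1691 mA.
(Check via current divider: I_total = 0.5286 mA; share G_k/ΣG = 0.3200 → same result.)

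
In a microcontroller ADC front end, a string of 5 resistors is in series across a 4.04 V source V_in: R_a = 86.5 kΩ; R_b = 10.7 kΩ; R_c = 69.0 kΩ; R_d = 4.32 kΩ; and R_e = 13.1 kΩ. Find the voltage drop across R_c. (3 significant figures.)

Series total: ΣR = 86.5 + 10.7 + 69.0 + 4.32 + 13.1 = 183.6 kΩ.
Voltage divider: V = V_in · (69.00 / 183.6) = 4.04 × 0.3758 = 1.518 V.

V ≈ 1.52 V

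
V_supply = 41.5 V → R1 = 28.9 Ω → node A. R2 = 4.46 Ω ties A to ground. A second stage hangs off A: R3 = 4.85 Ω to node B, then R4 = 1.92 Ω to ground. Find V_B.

Node A sees R2 in parallel with the series input of stage 2, R3 + R4 = 6.770 Ω.
R2 ‖ (R3+R4) = 2.689 Ω.
First divider: V_A = V_supply · 2.689/(28.9 + 2.689) = 3.532 V.
Stage 2 is unloaded, so V_B = V_A · R4/(R3+R4) = 3.532 × 1.92/6.770 = 1.002 V.

V_B ≈ 1.00 V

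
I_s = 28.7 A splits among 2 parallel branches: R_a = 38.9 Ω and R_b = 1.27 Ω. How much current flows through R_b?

Two-branch current divider: I_k = I_s · R_other/(R_1 + R_2).
So I = 28.7 × 38.9/40.17 = 27.79 A.

I ≈ 27.8 A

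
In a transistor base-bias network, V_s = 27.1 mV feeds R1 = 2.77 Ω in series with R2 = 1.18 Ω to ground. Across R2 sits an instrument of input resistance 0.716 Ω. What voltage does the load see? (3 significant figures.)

R2 ‖ R_L = (1.18 × 0.716)/(1.18 + 0.716) = 0.4456 Ω.
Now apply the divider: V_out = 27.1 × 0.1386 = 3.755 mV.
(Unloaded it would be 8.10 mV; the load pulls it down.)

V_out ≈ 3.76 mV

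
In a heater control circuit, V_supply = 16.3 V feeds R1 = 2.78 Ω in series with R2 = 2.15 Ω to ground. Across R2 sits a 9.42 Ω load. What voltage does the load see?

R2 ‖ R_L = (2.15 × 9.42)/(2.15 + 9.42) = 1.750 Ω.
Then V_out = V_supply · R2'/(R1 + R2') = 16.3 × 1.750/4.530 = 6.298 V.
(Unloaded it would be 7.11 V; the load pulls it down.)

V_out ≈ 6.30 V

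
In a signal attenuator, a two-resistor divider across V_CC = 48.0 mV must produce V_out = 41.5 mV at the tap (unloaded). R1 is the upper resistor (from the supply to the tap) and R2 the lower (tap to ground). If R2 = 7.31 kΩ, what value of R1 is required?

R1 ≈ 1.14 kΩ

V_out/V_CC = R2/(R1+R2) = 0.8646.
R1 = R2·(1/k − 1) = 7.31 × 0.1566 = 1.145 kΩ.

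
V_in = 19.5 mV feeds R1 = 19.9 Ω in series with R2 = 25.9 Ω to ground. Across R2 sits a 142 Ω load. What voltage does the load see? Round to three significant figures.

The load sits in parallel with R2, giving an effective lower resistance R2' = R2·R_L/(R2+R_L) = 21.90 Ω.
Then V_out = V_in · R2'/(R1 + R2') = 19.5 × 21.90/41.80 = 10.22 mV.
(Unloaded it would be 11.0 mV; the load pulls it down.)

V_out ≈ 10.2 mV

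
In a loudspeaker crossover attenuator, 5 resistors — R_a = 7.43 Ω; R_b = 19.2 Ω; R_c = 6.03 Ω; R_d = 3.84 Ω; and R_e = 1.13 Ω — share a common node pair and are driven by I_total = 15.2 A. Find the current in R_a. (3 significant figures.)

ΣG = 1/7.43 + 1/19.2 + 1/6.03 + 1/3.84 + 1/1.13 = 1.498.
By the current-divider rule, I = I_total · G_k/ΣG = 15.2 × 0.08985 = 1.366 A.

I ≈ 1.37 A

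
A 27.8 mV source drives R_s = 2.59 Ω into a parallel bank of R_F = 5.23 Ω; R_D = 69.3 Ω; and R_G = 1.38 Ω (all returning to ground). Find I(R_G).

Combine the parallel branches: R_p = (1/5.23 + 1/69.3 + 1/1.38)⁻¹ = 1.075 Ω.
V_A by voltage divider: V_A = 27.8 × 1.075/(2.59 + 1.075) = 8.154 mV.
Branch current I = V_A/R_G = 8.154/1.38 = 5.909 mA.

I ≈ 5.91 mA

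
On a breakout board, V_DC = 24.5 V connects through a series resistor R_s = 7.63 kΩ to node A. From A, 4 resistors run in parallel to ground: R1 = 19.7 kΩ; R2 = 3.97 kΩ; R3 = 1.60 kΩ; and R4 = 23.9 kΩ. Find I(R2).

I ≈ 0.735 mA

Parallel bank: R_p = 1/(1/19.7 + 1/3.97 + 1/1.60 + 1/23.9) = 1.031 kΩ.
V_A = 24.5 × 1.031/8.661 = 2.918 V.
Branch current I = V_A/R2 = 2.918/3.97 = 0.7349 mA.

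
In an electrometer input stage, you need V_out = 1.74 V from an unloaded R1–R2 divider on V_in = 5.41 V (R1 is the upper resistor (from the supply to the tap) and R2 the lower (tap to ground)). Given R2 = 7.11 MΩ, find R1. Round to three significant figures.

V_out/V_in = R2/(R1+R2) = 0.3216.
R1 = R2·(1/k − 1) = 7.11 × 2.109 = 15.00 MΩ.

R1 ≈ 15.0 MΩ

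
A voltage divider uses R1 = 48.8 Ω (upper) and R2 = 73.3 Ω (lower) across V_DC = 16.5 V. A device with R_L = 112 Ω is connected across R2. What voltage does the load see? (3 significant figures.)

V_out ≈ 7.85 V

The load sits in parallel with R2, giving an effective lower resistance R2' = R2·R_L/(R2+R_L) = 44.30 Ω.
Voltage divider with the loaded lower leg: V_out = 16.5 × 44.30/(48.8 + 44.30) = 16.5 × 0.4759 = 7.852 V.
(Unloaded it would be 9.91 V; the load pulls it down.)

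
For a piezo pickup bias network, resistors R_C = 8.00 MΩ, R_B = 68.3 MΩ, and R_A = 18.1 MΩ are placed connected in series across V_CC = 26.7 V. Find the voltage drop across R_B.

Series total: ΣR = 8.00 + 68.3 + 18.1 = 94.40 MΩ.
By the voltage-divider rule, V = 26.7 × 68.30/94.40 = 19.32 V.

V ≈ 19.3 V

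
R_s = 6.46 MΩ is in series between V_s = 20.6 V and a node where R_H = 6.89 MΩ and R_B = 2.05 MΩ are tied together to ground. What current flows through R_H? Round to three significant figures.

I ≈ 0.588 µA

Parallel bank: R_p = 1/(1/6.89 + 1/2.05) = 1.580 MΩ.
V_A = 20.6 × 1.580/8.040 = 4.048 V.
I(R_H) = V_A / R_H = 4.048/6.89 = 0.5875 µA.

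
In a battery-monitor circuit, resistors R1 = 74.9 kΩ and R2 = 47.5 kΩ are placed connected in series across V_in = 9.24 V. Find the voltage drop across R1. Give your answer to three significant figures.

V ≈ 5.65 V

Total series resistance ΣR = 74.9 + 47.5 = 122.4 kΩ.
By the voltage-divider rule, V = 9.24 × 74.90/122.4 = 5.654 V.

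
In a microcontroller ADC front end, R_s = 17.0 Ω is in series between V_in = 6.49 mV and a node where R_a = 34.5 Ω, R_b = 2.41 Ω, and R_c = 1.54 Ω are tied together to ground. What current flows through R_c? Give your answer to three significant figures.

I ≈ 0.215 mA

Parallel bank: R_p = 1/(1/34.5 + 1/2.41 + 1/1.54) = 0.9147 Ω.
V_A by voltage divider: V_A = 6.49 × 0.9147/(17.0 + 0.9147) = 0.3314 mV.
Branch current I = V_A/R_c = 0.3314/1.54 = 0.2152 mA.
(Check via current divider: I_total = 0.3623 mA; share G_k/ΣG = 0.5940 → same result.)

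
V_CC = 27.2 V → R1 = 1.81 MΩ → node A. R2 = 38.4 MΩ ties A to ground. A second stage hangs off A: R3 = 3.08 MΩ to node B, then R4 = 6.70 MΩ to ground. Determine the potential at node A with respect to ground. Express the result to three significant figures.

V_A ≈ 22.1 V

The second stage (R3 + R4 = 9.780 MΩ) loads node A in parallel with R2.
Effective lower resistance at A: R2 ‖ 9.780 = 7.795 MΩ.
So V_A = 27.2 × 0.8116 = 22.07 V.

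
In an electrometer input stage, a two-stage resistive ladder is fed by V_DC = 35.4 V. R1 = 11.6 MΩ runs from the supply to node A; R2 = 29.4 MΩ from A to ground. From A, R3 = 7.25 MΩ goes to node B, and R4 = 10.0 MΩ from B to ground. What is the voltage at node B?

The second stage (R3 + R4 = 17.25 MΩ) loads node A in parallel with R2.
Effective lower resistance at A: R2 ‖ 17.25 = 10.87 MΩ.
First divider: V_A = V_DC · 10.87/(11.6 + 10.87) = 17.13 V.
V_B = V_A × 0.5797 = 9.928 V.

V_B ≈ 9.93 V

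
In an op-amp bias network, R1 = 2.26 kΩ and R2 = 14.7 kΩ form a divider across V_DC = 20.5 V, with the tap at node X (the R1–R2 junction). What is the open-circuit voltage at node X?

V_th ≈ 17.8 V

With X open, the divider is unloaded: V_th = 20.5 × 14.7/16.96 = 17.77 V.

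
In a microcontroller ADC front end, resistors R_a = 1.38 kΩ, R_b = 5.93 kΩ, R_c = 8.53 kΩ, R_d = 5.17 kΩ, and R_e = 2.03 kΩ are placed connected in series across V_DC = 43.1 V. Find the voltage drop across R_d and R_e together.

Total series resistance ΣR = 1.38 + 5.93 + 8.53 + 5.17 + 2.03 = 23.04 kΩ.
R_{R_d..R_e} = 5.17 + 2.03 = 7.200 kΩ.
By the voltage-divider rule, V = 43.1 × 7.200/23.04 = 13.47 V.

V ≈ 13.5 V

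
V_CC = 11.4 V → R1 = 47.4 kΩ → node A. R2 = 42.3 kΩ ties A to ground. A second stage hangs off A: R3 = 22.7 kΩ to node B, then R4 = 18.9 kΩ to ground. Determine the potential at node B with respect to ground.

V_B ≈ 1.59 V

The second stage (R3 + R4 = 41.60 kΩ) loads node A in parallel with R2.
Effective lower resistance at A: R2 ‖ 41.60 = 20.97 kΩ.
So V_A = 11.4 × 0.3067 = 3.497 V.
V_B = V_A × 0.4543 = 1.589 V.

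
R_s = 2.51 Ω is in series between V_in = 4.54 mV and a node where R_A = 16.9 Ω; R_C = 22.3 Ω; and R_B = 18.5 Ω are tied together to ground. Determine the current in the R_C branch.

Combine the parallel branches: R_p = (1/16.9 + 1/22.3 + 1/18.5)⁻¹ = 6.326 Ω.
Node voltage V_A = V_in · R_p/(R_s + R_p) = 4.54 × 0.7159 = 3.250 mV.
I(R_C) = V_A / R_C = 3.250/22.3 = 0.1458 mA.
(Check via current divider: I_total = 0.5138 mA; share G_k/ΣG = 0.2837 → same result.)

I ≈ 0.146 mA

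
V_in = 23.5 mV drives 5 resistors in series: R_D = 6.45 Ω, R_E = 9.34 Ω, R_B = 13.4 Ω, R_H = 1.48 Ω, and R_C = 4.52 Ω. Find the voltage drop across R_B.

V ≈ 8.95 mV

ΣR = 6.45 + 9.34 + 13.4 + 1.48 + 4.52 = 35.19 Ω.
By the voltage-divider rule, V = 23.5 × 13.40/35.19 = 8.949 mV.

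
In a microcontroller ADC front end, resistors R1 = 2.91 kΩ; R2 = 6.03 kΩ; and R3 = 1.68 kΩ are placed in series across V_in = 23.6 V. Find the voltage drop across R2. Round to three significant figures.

V ≈ 13.4 V

Total series resistance ΣR = 2.91 + 6.03 + 1.68 = 10.62 kΩ.
By the voltage-divider rule, V = 23.6 × 6.030/10.62 = 13.40 V.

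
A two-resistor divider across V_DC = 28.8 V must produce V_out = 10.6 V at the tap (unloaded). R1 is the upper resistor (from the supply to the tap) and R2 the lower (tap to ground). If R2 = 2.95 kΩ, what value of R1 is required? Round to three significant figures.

Required fraction k = V_out/V_DC = 0.3681.
R1 = R2·(1/k − 1) = 2.95 × 1.717 = 5.065 kΩ.

R1 ≈ 5.07 kΩ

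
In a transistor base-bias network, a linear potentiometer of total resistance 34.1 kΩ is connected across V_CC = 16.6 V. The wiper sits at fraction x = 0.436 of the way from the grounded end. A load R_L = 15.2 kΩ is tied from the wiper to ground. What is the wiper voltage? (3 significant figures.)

Split the track: R_lower = x·R_p = 14.87 kΩ, R_upper = (1−x)·R_p = 19.23 kΩ.
(x·R_p) ‖ R_L = 7.516 kΩ.
Loaded-divider output: V_out = 16.6 × 0.2810 = 4.664 V.

V_out ≈ 4.66 V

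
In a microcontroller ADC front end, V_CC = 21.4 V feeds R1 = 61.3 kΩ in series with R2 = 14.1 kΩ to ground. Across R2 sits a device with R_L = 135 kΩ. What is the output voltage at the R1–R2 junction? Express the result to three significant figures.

The load sits in parallel with R2, giving an effective lower resistance R2' = R2·R_L/(R2+R_L) = 12.77 kΩ.
Then V_out = V_CC · R2'/(R1 + R2') = 21.4 × 12.77/74.07 = 3.689 V.

V_out ≈ 3.69 V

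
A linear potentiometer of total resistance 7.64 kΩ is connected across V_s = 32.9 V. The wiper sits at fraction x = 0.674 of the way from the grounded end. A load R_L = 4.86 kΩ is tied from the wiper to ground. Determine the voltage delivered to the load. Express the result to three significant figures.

Lower segment x·R_p = 5.149 kΩ; upper segment (1−x)·R_p = 2.491 kΩ.
Lower segment in parallel with the load: 5.149 ‖ 4.86 = 2.500 kΩ.
Then V_out = V_s · 2.500/(2.491 + 2.500) = 16.48 V.

V_out ≈ 16.5 V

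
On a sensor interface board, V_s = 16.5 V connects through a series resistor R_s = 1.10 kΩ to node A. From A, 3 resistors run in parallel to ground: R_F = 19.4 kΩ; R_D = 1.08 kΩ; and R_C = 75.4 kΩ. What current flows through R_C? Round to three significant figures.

Equivalent of the parallel group: R_p = 1.009 kΩ.
Node voltage V_A = V_s · R_p/(R_s + R_p) = 16.5 × 0.4785 = 7.895 V.
I(R_C) = V_A / R_C = 7.895/75.4 = 0.1047 mA.

I ≈ 0.105 mA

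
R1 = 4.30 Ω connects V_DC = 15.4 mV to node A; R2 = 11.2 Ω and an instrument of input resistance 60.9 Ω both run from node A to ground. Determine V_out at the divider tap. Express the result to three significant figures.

First combine the lower leg with the load: R2 ‖ R_L = 9.460 Ω.
Now apply the divider: V_out = 15.4 × 0.6875 = 10.59 mV.
(Unloaded it would be 11.1 mV; the load pulls it down.)

V_out ≈ 10.6 mV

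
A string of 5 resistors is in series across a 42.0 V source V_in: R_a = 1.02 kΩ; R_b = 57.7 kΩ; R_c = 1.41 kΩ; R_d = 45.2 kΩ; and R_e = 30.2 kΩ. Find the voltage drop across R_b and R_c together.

V ≈ 18.3 V

Total series resistance ΣR = 1.02 + 57.7 + 1.41 + 45.2 + 30.2 = 135.5 kΩ.
R_{R_b..R_c} = 57.7 + 1.41 = 59.11 kΩ.
V = V_in · R/ΣR = 42.0 × 0.4361 = 18.32 V.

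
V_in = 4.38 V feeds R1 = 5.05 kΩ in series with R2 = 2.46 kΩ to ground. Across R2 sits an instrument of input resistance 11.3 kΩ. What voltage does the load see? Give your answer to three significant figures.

R2 ‖ R_L = (2.46 × 11.3)/(2.46 + 11.3) = 2.020 kΩ.
Now apply the divider: V_out = 4.38 × 0.2857 = 1.252 V.
(Unloaded it would be 1.43 V; the load pulls it down.)

V_out ≈ 1.25 V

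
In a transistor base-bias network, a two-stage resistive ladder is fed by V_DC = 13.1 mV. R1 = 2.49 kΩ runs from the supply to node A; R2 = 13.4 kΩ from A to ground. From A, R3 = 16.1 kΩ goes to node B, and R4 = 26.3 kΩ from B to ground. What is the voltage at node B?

V_B ≈ 6.53 mV

The second stage (R3 + R4 = 42.40 kΩ) loads node A in parallel with R2.
R2 ‖ (R3+R4) = 10.18 kΩ.
V_A = 13.1 × 10.18/(2.49 + 10.18) = 10.53 mV.
Stage 2 is unloaded, so V_B = V_A · R4/(R3+R4) = 10.53 × 26.3/42.40 = 6.529 mV.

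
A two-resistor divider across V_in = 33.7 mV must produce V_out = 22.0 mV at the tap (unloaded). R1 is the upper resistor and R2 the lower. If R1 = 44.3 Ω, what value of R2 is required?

R2 ≈ 83.3 Ω

V_out/V_in = R2/(R1+R2) = 0.6528.
So R2 = R1 · V_out/(V_in − V_out) = 44.3 × 22.0/(33.7 − 22.0) = 44.3 × 1.880 = 83.30 Ω.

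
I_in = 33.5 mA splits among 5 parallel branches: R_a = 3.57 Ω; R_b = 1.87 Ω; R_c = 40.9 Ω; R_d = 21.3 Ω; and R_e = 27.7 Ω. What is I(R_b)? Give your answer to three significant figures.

Conductances: ΣG = 1/3.57 + 1/1.87 + 1/40.9 + 1/21.3 + 1/27.7 = 0.9224 (1/Ω).
Current divider: I(R_b) = I_in · G_k/ΣG = 33.5 × (0.5348/0.9224) = 33.5 × 0.5798 = 19.42 mA.

I ≈ 19.4 mA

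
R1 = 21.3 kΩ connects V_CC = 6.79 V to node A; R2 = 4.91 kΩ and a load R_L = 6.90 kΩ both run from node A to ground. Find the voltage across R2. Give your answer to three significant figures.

V_out ≈ 0.806 V

The load sits in parallel with R2, giving an effective lower resistance R2' = R2·R_L/(R2+R_L) = 2.869 kΩ.
Then V_out = V_CC · R2'/(R1 + R2') = 6.79 × 2.869/24.17 = 0.8059 V.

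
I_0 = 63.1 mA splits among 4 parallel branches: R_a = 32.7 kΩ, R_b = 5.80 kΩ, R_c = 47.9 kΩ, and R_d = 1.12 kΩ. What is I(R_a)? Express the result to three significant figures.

Total conductance ΣG = 1/32.7 + 1/5.80 + 1/47.9 + 1/1.12 = 1.117 (units of 1/kΩ).
By the current-divider rule, I = I_0 · G_k/ΣG = 63.1 × 0.02738 = 1.728 mA.

I ≈ 1.73 mA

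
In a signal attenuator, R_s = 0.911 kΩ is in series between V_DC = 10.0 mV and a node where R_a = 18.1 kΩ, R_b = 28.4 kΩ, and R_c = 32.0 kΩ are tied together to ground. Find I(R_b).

I ≈ 0.317 µA

Equivalent of the parallel group: R_p = 8.216 kΩ.
V_A by voltage divider: V_A = 10.0 × 8.216/(0.911 + 8.216) = 9.002 mV.
I(R_b) = V_A / R_b = 9.002/28.4 = 0.3170 µA.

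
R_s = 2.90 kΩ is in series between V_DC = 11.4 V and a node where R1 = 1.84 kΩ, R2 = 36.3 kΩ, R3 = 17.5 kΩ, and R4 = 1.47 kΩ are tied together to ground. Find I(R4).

Combine the parallel branches: R_p = (1/1.84 + 1/36.3 + 1/17.5 + 1/1.47)⁻¹ = 0.7643 kΩ.
Node voltage V_A = V_DC · R_p/(R_s + R_p) = 11.4 × 0.2086 = 2.378 V.
Branch current I = V_A/R4 = 2.378/1.47 = 1.618 mA.

I ≈ 1.62 mA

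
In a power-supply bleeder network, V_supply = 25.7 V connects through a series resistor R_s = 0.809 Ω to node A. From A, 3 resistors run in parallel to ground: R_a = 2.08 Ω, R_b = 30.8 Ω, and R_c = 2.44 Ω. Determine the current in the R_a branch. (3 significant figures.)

I ≈ 7.07 A

Combine the parallel branches: R_p = (1/2.08 + 1/30.8 + 1/2.44)⁻¹ = 1.083 Ω.
V_A = 25.7 × 1.083/1.892 = 14.71 V.
I(R_a) = V_A / R_a = 14.71/2.08 = 7.074 A.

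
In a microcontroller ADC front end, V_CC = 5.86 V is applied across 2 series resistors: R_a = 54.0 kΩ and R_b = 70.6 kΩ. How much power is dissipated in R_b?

The common current is I = 5.86/124.6 = 0.04703 mA.
P(R_b) = I²·R_b = (0.04703)² × 70.6 = 0.1562 mW.

P ≈ 0.156 mW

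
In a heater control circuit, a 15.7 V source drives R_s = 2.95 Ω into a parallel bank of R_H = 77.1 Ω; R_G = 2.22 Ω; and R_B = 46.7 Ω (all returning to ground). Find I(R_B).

Parallel bank: R_p = 1/(1/77.1 + 1/2.22 + 1/46.7) = 2.063 Ω.
V_A = 15.7 × 2.063/5.013 = 6.460 V.
Branch current I = V_A/R_B = 6.460/46.7 = 0.1383 A.

I ≈ 0.138 A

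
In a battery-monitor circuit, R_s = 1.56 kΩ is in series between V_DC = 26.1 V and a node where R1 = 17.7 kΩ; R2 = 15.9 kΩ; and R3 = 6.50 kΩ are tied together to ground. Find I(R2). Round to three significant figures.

Combine the parallel branches: R_p = (1/17.7 + 1/15.9 + 1/6.50)⁻¹ = 3.660 kΩ.
V_A = 26.1 × 3.660/5.220 = 18.30 V.
Branch current I = V_A/R2 = 18.30/15.9 = 1.151 mA.
(Check via current divider: I_total = 5.000 mA; share G_k/ΣG = 0.2302 → same result.)

I ≈ 1.15 mA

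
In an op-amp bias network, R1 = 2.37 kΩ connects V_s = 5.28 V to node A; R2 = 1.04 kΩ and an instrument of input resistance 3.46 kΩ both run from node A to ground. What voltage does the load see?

V_out ≈ 1.33 V

The load sits in parallel with R2, giving an effective lower resistance R2' = R2·R_L/(R2+R_L) = 0.7996 kΩ.
Then V_out = V_s · R2'/(R1 + R2') = 5.28 × 0.7996/3.170 = 1.332 V.
(Unloaded it would be 1.61 V; the load pulls it down.)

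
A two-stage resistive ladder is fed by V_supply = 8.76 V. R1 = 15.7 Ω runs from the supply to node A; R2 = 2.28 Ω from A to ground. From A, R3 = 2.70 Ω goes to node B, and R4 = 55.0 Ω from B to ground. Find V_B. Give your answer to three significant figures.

V_B ≈ 1.02 V

Node A sees R2 in parallel with the series input of stage 2, R3 + R4 = 57.70 Ω.
Effective lower resistance at A: R2 ‖ 57.70 = 2.193 Ω.
First divider: V_A = V_supply · 2.193/(15.7 + 2.193) = 1.074 V.
Stage 2 is unloaded, so V_B = V_A · R4/(R3+R4) = 1.074 × 55.0/57.70 = 1.024 V.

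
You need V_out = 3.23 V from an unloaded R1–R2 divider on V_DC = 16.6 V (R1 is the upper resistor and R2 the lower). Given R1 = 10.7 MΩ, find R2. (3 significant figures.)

The divider ratio is R2/(R1+R2) = 3.23/16.6 = 0.1946.
So R2 = R1 · V_out/(V_DC − V_out) = 10.7 × 3.23/(16.6 − 3.23) = 10.7 × 0.2416 = 2.585 MΩ.

R2 ≈ 2.58 MΩ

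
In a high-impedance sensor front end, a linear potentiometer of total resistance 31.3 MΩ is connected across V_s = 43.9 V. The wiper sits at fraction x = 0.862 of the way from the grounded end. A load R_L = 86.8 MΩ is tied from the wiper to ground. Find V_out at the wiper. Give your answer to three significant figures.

Split the track: R_lower = x·R_p = 26.98 MΩ, R_upper = (1−x)·R_p = 4.319 MΩ.
Lower segment in parallel with the load: 26.98 ‖ 86.8 = 20.58 MΩ.
V_out = 43.9 × 20.58/(4.319 + 20.58) = 36.29 V.

V_out ≈ 36.3 V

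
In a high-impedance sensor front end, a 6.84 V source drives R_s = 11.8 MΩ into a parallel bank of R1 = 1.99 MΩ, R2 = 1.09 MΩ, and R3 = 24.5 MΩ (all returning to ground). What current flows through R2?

I ≈ 0.344 µA

Equivalent of the parallel group: R_p = 0.6846 MΩ.
V_A by voltage divider: V_A = 6.84 × 0.6846/(11.8 + 0.6846) = 0.3751 V.
I(R2) = V_A / R2 = 0.3751/1.09 = 0.3441 µA.
(Equivalently: I_total = 0.5479 µA, then current-divider fraction G_k/ΣG = 0.6281.)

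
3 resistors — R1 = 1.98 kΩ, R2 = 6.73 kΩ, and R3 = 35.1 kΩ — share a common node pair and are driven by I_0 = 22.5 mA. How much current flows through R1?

ΣG = 1/1.98 + 1/6.73 + 1/35.1 = 0.6821.
R1 takes the fraction G_k/ΣG = 0.5051/0.6821 = 0.7404, so I = 22.5 × 0.7404 = 16.66 mA.

I ≈ 16.7 mA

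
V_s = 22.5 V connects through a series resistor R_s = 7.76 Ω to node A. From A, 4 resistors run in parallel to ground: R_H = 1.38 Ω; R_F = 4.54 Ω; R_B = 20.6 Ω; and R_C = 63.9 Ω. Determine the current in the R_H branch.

Equivalent of the parallel group: R_p = 0.9910 Ω.
V_A = 22.5 × 0.9910/8.751 = 2.548 V.
I(R_H) = V_A / R_H = 2.548/1.38 = 1.846 A.
(Equivalently: I_total = 2.571 A, then current-divider fraction G_k/ΣG = 0.7181.)

I ≈ 1.85 A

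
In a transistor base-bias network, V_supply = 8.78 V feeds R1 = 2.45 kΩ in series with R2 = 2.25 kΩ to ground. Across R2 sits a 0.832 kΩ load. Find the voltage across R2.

V_out ≈ 1.74 V

R2 ‖ R_L = (2.25 × 0.832)/(2.25 + 0.832) = 0.6074 kΩ.
Now apply the divider: V_out = 8.78 × 0.1987 = 1.744 V.
(Unloaded it would be 4.20 V; the load pulls it down.)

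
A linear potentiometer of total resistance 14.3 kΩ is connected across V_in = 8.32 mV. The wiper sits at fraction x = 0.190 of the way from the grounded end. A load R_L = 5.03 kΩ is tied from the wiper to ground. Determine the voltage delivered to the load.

Split the track: R_lower = x·R_p = 2.717 kΩ, R_upper = (1−x)·R_p = 11.58 kΩ.
(x·R_p) ‖ R_L = 1.764 kΩ.
Loaded-divider output: V_out = 8.32 × 0.1322 = 1.100 mV.

V_out ≈ 1.10 mV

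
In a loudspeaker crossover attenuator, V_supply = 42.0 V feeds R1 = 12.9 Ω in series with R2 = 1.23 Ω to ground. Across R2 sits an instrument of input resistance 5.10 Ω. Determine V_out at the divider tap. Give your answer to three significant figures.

V_out ≈ 3.00 V

R2 ‖ R_L = (1.23 × 5.10)/(1.23 + 5.10) = 0.9910 Ω.
Voltage divider with the loaded lower leg: V_out = 42.0 × 0.9910/(12.9 + 0.9910) = 42.0 × 0.07134 = 2.996 V.
(Unloaded it would be 3.66 V; the load pulls it down.)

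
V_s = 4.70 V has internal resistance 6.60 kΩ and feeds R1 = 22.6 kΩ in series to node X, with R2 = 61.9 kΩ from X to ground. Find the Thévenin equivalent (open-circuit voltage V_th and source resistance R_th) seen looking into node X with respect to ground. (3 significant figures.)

V_th ≈ 3.19 V, R_th ≈ 19.8 kΩ

R1' = 6.60 + 22.6 = 29.20 kΩ (source resistance + R1).
V_th is the unloaded tap voltage: V_s · R2/(R1'+R2) = 4.70 × 0.6795 = 3.194 V.
Zeroing V_s shorts the top of R1' to ground, so R_th = R1' ‖ R2 = 19.84 kΩ.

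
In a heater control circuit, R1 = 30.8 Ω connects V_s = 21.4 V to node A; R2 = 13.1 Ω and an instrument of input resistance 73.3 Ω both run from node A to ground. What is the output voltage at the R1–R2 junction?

The load sits in parallel with R2, giving an effective lower resistance R2' = R2·R_L/(R2+R_L) = 11.11 Ω.
Then V_out = V_s · R2'/(R1 + R2') = 21.4 × 11.11/41.91 = 5.674 V.
(Unloaded it would be 6.39 V; the load pulls it down.)

V_out ≈ 5.67 V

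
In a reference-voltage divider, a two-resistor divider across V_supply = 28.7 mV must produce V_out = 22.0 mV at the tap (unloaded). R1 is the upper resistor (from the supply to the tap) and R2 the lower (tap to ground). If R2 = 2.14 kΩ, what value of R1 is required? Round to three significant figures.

R1 ≈ 0.652 kΩ

V_out/V_supply = R2/(R1+R2) = 0.7666.
Rearranging, R1 = R2·(1−k)/k = 2.14 × 0.3045 = 0.6517 kΩ.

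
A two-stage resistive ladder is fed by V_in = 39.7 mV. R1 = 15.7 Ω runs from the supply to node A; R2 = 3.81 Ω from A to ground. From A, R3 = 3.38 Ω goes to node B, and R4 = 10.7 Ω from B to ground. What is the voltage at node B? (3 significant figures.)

V_B ≈ 4.84 mV

Looking into the second stage from A: R3 + R4 = 14.08 Ω appears in parallel with R2.
R2 ‖ (R3+R4) = 2.999 Ω.
First divider: V_A = V_in · 2.999/(15.7 + 2.999) = 6.366 mV.
V_B = V_A × 0.7599 = 4.838 mV.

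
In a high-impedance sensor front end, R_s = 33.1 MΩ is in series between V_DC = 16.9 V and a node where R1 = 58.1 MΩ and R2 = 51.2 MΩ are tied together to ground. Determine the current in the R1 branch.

Parallel bank: R_p = 1/(1/58.1 + 1/51.2) = 27.22 MΩ.
Node voltage V_A = V_DC · R_p/(R_s + R_p) = 16.9 × 0.4512 = 7.626 V.
Branch current I = V_A/R1 = 7.626/58.1 = 0.1313 µA.
(Check via current divider: I_total = 0.2802 µA; share G_k/ΣG = 0.4684 → same result.)

I ≈ 0.131 µA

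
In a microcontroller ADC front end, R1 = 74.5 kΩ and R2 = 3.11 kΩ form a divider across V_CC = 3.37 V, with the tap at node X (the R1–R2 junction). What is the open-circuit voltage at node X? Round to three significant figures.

With X open, the divider is unloaded: V_th = 3.37 × 3.11/77.61 = 0.1350 V.

V_th ≈ 0.135 V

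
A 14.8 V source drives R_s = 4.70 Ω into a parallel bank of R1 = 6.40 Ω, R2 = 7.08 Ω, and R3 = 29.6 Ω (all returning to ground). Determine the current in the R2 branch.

Parallel bank: R_p = 1/(1/6.40 + 1/7.08 + 1/29.6) = 3.019 Ω.
V_A = 14.8 × 3.019/7.719 = 5.788 V.
Branch current I = V_A/R2 = 5.788/7.08 = 0.8175 A.

I ≈ 0.818 A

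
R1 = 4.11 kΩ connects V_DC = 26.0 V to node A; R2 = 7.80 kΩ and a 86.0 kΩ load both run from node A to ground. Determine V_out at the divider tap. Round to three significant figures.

The load sits in parallel with R2, giving an effective lower resistance R2' = R2·R_L/(R2+R_L) = 7.151 kΩ.
Now apply the divider: V_out = 26.0 × 0.6350 = 16.51 V.

V_out ≈ 16.5 V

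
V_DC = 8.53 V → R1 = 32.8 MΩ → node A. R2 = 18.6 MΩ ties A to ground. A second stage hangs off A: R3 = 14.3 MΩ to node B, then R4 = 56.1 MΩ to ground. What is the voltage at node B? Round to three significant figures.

V_B ≈ 2.10 V

Node A sees R2 in parallel with the series input of stage 2, R3 + R4 = 70.40 MΩ.
Effective lower resistance at A: R2 ‖ 70.40 = 14.71 MΩ.
First divider: V_A = V_DC · 14.71/(32.8 + 14.71) = 2.641 V.
V_B = V_A × 0.7969 = 2.105 V.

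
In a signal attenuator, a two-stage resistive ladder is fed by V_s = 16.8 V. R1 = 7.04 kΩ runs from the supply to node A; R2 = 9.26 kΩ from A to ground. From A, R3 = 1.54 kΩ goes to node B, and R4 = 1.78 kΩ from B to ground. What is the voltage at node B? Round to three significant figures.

V_B ≈ 2.32 V

Node A sees R2 in parallel with the series input of stage 2, R3 + R4 = 3.320 kΩ.
Effective lower resistance at A: R2 ‖ 3.320 = 2.444 kΩ.
V_A = 16.8 × 2.444/(7.04 + 2.444) = 4.329 V.
Stage 2 is unloaded, so V_B = V_A · R4/(R3+R4) = 4.329 × 1.78/3.320 = 2.321 V.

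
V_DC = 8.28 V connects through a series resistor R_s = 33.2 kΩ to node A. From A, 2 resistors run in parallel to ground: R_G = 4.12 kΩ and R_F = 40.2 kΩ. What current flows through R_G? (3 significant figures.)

I ≈ 0.203 mA

Combine the parallel branches: R_p = (1/4.12 + 1/40.2)⁻¹ = 3.737 kΩ.
Node voltage V_A = V_DC · R_p/(R_s + R_p) = 8.28 × 0.1012 = 0.8377 V.
I(R_G) = V_A / R_G = 0.8377/4.12 = 0.2033 mA.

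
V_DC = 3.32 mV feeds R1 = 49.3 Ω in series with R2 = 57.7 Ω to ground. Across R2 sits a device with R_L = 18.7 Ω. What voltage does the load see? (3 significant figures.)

V_out ≈ 0.739 mV

R2 ‖ R_L = (57.7 × 18.7)/(57.7 + 18.7) = 14.12 Ω.
Now apply the divider: V_out = 3.32 × 0.2227 = 0.7393 mV.
(Unloaded it would be 1.79 mV; the load pulls it down.)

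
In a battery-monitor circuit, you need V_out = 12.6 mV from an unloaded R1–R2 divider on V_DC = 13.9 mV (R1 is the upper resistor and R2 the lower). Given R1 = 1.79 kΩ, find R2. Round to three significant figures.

The divider ratio is R2/(R1+R2) = 12.6/13.9 = 0.9065.
So R2 = R1 · V_out/(V_DC − V_out) = 1.79 × 12.6/(13.9 − 12.6) = 1.79 × 9.692 = 17.35 kΩ.

R2 ≈ 17.3 kΩ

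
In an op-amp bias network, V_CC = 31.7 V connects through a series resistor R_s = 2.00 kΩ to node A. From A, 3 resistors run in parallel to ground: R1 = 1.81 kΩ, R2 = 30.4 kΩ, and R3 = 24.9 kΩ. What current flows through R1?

I ≈ 7.78 mA

Parallel bank: R_p = 1/(1/1.81 + 1/30.4 + 1/24.9) = 1.599 kΩ.
V_A by voltage divider: V_A = 31.7 × 1.599/(2.00 + 1.599) = 14.08 V.
I(R1) = V_A / R1 = 14.08/1.81 = 7.780 mA.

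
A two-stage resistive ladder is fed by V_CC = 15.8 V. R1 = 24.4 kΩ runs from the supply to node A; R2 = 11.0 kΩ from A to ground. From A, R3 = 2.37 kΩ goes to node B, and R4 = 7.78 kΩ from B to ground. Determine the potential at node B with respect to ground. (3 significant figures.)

V_B ≈ 2.15 V

Node A sees R2 in parallel with the series input of stage 2, R3 + R4 = 10.15 kΩ.
Effective lower resistance at A: R2 ‖ 10.15 = 5.279 kΩ.
V_A = 15.8 × 5.279/(24.4 + 5.279) = 2.810 V.
Stage 2 is unloaded, so V_B = V_A · R4/(R3+R4) = 2.810 × 7.78/10.15 = 2.154 V.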